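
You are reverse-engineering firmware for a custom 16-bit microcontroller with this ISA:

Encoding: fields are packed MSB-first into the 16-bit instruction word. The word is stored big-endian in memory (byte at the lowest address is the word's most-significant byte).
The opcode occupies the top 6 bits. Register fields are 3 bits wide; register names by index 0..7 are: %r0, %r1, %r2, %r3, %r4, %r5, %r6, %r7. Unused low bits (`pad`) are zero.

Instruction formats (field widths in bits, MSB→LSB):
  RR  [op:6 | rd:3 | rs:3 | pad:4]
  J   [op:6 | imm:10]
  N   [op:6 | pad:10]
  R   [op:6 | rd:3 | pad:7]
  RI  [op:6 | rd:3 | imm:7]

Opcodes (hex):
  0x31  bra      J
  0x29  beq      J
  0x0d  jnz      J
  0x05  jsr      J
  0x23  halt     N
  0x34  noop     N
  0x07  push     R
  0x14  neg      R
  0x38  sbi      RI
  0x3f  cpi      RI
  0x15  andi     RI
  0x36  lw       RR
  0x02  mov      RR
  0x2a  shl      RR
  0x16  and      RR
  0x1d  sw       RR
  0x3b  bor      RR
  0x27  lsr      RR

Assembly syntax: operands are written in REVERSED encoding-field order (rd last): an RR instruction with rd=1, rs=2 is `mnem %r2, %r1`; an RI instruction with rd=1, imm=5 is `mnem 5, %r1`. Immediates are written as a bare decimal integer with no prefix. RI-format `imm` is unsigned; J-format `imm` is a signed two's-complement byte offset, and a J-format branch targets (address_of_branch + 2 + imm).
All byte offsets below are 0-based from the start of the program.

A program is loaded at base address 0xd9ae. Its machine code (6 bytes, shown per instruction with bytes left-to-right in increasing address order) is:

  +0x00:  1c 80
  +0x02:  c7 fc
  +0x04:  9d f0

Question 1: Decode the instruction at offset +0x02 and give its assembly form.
[02] c7 fc → 0xc7fc
  opcode bits[15:10]=0x31: bra/J
  imm: (w>>0)&0x3ff=0x3fc (s10→-4) → -4

bra -4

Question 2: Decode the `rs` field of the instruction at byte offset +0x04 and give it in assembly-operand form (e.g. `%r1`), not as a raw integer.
%r7

@+04  big-endian(9d f0) = 0x9df0
  op=0x9df0>>10=0x27 ⇒ lsr (RR)
  rd@[9:7]=0x3 ⇒ %r3
  rs@[6:4]=0x7 ⇒ %r7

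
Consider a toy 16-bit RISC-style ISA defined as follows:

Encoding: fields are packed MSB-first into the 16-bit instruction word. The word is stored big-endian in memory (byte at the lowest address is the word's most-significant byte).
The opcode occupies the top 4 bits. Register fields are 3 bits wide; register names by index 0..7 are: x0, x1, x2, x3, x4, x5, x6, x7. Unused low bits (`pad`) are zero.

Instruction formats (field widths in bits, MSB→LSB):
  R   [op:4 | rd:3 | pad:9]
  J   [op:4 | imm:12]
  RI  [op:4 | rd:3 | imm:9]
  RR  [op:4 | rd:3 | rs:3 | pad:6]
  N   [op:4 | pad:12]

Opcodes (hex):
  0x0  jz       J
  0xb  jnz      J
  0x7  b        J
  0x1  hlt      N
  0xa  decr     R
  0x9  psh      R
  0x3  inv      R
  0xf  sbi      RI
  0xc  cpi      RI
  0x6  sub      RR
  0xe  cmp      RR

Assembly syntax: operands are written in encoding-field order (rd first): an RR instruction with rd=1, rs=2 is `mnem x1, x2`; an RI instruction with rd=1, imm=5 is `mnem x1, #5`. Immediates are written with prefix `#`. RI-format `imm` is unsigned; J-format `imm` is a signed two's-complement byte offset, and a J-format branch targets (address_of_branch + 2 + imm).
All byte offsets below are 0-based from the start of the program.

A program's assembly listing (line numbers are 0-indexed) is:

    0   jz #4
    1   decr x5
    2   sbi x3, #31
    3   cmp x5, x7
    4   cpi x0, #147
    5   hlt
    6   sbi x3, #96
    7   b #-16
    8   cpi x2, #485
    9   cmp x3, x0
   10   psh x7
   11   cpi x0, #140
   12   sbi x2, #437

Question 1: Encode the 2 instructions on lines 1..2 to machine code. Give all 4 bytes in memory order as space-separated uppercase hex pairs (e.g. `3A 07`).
L1: decr op=0xa:4|rd=5:3|pad=0:9 ⇒ 0xaa00 ⇒ big aa 00
L2: sbi op=0xf:4|rd=3:3|imm=31:9 ⇒ 0xf61f ⇒ big f6 1f

AA 00 F6 1F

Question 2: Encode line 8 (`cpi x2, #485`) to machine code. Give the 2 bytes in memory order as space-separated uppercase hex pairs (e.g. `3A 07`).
line 8 (cpi): pack op=0xc:4|rd=2:3|imm=485:9 = 0xc5e5; big→ c5 e5

C5 E5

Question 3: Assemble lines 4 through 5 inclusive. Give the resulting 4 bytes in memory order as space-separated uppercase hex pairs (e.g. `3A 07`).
C0 93 10 00

line 4 (cpi): pack op=0xc:4|rd=0:3|imm=147:9 = 0xc093; big→ c0 93
line 5 (hlt): pack op=0x1:4|pad=0:12 = 0x1000; big→ 10 00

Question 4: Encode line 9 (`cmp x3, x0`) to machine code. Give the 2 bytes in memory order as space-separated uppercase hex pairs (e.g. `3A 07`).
E6 00

9. cmp fields op=0xe:4|rd=3:3|rs=0:3|pad=0:6 → word e600h → e6 00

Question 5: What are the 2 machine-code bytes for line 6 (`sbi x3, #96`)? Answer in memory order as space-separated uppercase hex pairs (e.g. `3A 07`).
F6 60

line 6 (sbi): pack op=0xf:4|rd=3:3|imm=96:9 = 0xf660; big→ f6 60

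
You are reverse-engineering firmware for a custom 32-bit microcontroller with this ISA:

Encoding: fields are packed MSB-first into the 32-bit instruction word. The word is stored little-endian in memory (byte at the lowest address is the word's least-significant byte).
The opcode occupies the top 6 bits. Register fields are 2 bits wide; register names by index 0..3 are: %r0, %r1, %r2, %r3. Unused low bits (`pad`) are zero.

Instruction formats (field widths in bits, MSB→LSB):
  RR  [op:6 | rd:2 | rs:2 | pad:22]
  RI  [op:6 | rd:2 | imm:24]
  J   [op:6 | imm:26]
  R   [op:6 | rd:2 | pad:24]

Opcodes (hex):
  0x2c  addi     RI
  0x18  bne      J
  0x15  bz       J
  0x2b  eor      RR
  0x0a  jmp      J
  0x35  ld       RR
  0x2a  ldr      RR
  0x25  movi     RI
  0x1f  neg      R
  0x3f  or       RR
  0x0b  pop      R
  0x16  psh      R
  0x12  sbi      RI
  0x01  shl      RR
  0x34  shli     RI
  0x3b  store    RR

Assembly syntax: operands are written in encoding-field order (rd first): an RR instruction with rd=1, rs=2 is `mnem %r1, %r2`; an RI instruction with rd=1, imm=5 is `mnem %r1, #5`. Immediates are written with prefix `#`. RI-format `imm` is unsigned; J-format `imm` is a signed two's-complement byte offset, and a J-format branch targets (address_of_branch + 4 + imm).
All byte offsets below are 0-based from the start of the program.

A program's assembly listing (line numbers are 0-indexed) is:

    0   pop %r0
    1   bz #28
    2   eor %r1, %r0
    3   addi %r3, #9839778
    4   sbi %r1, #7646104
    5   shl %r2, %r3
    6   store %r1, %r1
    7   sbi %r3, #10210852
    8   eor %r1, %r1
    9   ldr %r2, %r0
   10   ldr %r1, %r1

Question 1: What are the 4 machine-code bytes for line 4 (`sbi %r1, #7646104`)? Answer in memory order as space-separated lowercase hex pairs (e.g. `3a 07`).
4. sbi fields op=0x12:6|rd=1:2|imm=7646104:24 → word 4974ab98h → 98 ab 74 49

98 ab 74 49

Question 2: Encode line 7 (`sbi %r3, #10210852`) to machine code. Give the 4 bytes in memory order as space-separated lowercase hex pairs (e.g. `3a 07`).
line 7 (sbi): pack op=0x12:6|rd=3:2|imm=10210852:24 = 0x4b9bce24; little→ 24 ce 9b 4b

24 ce 9b 4b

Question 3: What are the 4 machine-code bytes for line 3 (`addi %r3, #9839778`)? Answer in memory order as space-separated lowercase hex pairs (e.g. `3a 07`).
3. addi fields op=0x2c:6|rd=3:2|imm=9839778:24 → word b39624a2h → a2 24 96 b3

a2 24 96 b3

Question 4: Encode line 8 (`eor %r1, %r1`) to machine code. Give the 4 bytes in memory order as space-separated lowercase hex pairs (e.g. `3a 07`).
line 8 (eor): pack op=0x2b:6|rd=1:2|rs=1:2|pad=0:22 = 0xad400000; little→ 00 00 40 ad

00 00 40 ad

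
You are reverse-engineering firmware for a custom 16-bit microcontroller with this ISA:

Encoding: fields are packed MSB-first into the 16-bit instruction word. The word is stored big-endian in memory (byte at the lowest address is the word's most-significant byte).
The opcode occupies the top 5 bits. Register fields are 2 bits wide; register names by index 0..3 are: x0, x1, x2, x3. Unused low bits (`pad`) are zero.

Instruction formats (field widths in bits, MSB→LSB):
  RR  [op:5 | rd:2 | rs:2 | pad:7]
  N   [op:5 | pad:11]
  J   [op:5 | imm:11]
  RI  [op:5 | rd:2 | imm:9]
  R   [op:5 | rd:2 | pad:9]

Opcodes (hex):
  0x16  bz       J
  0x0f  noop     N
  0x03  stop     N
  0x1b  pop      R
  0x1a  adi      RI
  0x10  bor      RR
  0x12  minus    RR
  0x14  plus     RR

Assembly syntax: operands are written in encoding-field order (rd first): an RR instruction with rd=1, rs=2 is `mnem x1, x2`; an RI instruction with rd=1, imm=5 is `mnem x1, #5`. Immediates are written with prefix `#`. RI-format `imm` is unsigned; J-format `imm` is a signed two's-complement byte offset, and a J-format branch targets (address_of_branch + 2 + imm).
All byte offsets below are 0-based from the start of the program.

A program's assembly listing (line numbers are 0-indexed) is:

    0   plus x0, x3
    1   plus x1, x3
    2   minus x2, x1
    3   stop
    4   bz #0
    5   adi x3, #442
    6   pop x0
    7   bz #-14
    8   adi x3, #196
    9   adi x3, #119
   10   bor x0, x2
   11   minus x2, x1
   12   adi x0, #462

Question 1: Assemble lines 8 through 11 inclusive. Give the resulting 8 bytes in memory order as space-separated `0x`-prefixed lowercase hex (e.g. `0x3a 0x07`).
line 8 (adi): pack op=0x1a:5|rd=3:2|imm=196:9 = 0xd6c4; big→ d6 c4
line 9 (adi): pack op=0x1a:5|rd=3:2|imm=119:9 = 0xd677; big→ d6 77
line 10 (bor): pack op=0x10:5|rd=0:2|rs=2:2|pad=0:7 = 0x8100; big→ 81 00
line 11 (minus): pack op=0x12:5|rd=2:2|rs=1:2|pad=0:7 = 0x9480; big→ 94 80

0xd6 0xc4 0xd6 0x77 0x81 0x00 0x94 0x80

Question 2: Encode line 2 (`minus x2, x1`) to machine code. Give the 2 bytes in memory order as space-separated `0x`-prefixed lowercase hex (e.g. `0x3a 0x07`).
0x94 0x80

L2: minus op=0x12:5|rd=2:2|rs=1:2|pad=0:7 ⇒ 0x9480 ⇒ big 94 80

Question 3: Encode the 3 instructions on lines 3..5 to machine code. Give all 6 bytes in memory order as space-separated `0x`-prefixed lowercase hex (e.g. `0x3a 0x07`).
0x18 0x00 0xb0 0x00 0xd7 0xba

line 3 (stop): pack op=0x3:5|pad=0:11 = 0x1800; big→ 18 00
line 4 (bz): pack op=0x16:5|imm=0:11 = 0xb000; big→ b0 00
line 5 (adi): pack op=0x1a:5|rd=3:2|imm=442:9 = 0xd7ba; big→ d7 ba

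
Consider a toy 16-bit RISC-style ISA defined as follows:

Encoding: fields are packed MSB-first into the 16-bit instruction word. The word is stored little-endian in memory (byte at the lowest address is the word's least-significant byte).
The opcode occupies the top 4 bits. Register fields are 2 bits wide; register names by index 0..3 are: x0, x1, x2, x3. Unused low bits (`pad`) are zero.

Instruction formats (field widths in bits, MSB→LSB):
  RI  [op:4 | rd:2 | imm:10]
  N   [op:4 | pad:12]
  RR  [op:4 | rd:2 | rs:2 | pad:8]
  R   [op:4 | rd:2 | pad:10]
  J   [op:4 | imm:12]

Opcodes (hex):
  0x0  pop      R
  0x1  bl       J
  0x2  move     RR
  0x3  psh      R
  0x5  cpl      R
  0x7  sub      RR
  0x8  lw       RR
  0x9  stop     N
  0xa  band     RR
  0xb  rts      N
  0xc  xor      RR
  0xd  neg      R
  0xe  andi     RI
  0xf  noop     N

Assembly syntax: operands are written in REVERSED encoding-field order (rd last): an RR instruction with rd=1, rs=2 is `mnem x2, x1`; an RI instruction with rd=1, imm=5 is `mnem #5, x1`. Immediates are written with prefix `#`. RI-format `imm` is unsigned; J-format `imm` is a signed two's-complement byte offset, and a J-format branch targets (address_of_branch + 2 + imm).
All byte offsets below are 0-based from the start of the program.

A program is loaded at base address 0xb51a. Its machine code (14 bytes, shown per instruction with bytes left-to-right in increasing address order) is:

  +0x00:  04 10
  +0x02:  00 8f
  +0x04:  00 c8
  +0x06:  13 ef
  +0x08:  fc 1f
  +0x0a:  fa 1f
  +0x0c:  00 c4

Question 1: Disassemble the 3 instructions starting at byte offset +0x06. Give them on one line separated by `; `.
andi #787, x3; bl #-4; bl #-6

@+06  little-endian(13 ef) = 0xef13
  op=0xef13>>12=0xe ⇒ andi (RI)
  [11:10] rd=3 = x3
  [9:0] imm=787 = #787
@+08  little-endian(fc 1f) = 0x1ffc
  op=0x1ffc>>12=0x1 ⇒ bl (J)
  [11:0] imm=4092 (s12→-4) = #-4
@+0a  little-endian(fa 1f) = 0x1ffa
  op=0x1ffa>>12=0x1 ⇒ bl (J)
  [11:0] imm=4090 (s12→-6) = #-6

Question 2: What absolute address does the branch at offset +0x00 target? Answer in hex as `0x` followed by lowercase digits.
[00] 04 10 → 0x1004
  top 4b → 0x1 → bl [J]
  [11:0] imm=4 = #4
  target = base 0xb51a + off 0x00 + 2 + imm 4 = 0xb520

0xb520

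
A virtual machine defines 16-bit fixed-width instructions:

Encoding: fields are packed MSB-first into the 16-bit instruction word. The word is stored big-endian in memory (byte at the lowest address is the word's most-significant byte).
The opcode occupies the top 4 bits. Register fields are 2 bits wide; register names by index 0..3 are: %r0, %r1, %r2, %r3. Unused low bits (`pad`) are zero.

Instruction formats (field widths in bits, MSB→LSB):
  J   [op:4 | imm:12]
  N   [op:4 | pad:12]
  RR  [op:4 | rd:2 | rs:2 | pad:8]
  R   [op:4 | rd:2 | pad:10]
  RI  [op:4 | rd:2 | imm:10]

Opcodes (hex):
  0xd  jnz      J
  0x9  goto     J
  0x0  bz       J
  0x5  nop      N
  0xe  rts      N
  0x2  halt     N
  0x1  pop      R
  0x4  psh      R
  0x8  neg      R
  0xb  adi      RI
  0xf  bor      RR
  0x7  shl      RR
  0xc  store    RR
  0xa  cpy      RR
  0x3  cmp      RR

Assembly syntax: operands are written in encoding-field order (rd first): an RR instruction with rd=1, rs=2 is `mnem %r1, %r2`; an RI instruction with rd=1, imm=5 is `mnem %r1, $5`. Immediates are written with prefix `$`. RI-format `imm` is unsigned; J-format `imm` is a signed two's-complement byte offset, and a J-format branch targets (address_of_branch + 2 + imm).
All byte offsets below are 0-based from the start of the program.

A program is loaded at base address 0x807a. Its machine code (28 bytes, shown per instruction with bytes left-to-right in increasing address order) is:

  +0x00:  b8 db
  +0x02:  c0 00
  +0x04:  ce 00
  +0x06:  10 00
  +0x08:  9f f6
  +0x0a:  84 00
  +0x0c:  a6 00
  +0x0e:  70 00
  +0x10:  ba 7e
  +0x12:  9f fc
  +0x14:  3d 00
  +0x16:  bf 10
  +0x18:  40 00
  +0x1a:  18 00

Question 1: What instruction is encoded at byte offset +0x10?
adi %r2, $638

@+10  big-endian(ba 7e) = 0xba7e
  op=0xba7e>>12=0xb ⇒ adi (RI)
  [11:10] rd=2 = %r2
  [9:0] imm=638 = $638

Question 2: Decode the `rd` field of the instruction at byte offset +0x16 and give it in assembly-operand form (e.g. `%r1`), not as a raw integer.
[16] bf 10 → 0xbf10
  op=0xbf10>>12=0xb ⇒ adi (RI)
  [11:10] rd=3 = %r3
  [9:0] imm=784 = $784

%r3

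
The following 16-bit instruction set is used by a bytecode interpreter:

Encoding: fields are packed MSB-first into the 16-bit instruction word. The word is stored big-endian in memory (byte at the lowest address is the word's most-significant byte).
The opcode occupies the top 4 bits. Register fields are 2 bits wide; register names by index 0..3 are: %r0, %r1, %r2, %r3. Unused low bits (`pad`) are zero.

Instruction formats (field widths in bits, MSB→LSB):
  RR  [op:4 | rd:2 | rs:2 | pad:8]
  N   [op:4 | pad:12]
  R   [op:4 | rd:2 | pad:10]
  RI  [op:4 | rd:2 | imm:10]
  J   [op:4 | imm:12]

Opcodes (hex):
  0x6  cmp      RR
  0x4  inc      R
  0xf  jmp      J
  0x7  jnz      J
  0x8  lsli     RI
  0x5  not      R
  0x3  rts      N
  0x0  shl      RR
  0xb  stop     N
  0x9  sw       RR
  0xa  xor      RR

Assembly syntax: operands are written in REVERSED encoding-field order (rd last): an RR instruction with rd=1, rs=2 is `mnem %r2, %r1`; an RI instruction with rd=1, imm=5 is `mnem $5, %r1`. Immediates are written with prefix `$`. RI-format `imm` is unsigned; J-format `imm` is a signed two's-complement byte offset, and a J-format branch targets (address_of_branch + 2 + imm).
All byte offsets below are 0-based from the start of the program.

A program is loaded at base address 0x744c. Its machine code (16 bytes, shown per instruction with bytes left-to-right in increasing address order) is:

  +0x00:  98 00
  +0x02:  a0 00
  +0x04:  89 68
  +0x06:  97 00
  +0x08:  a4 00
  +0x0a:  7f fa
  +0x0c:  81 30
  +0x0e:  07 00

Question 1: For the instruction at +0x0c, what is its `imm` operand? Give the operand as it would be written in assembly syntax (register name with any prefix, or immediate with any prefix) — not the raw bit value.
@+0c  big-endian(81 30) = 0x8130
  op=0x8130>>12=0x8 ⇒ lsli (RI)
  [11:10] rd=0 = %r0
  [9:0] imm=304 = $304

$304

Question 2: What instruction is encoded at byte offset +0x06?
+0x06: 97 00 ⇒ word 0x9700 (big)
  top 4b → 0x9 → sw [RR]
  rd@[11:10]=0x1 ⇒ %r1
  rs@[9:8]=0x3 ⇒ %r3

sw %r3, %r1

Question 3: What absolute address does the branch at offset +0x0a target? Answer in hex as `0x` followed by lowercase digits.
0x7452

off 0x0a: read 7f fa as big → 0x7ffa
  opcode bits[15:12]=0x7: jnz/J
  imm: (w>>0)&0xfff=0xffa (s12→-6) → $-6
  target = base 0x744c + off 0x0a + 2 + imm -6 = 0x7452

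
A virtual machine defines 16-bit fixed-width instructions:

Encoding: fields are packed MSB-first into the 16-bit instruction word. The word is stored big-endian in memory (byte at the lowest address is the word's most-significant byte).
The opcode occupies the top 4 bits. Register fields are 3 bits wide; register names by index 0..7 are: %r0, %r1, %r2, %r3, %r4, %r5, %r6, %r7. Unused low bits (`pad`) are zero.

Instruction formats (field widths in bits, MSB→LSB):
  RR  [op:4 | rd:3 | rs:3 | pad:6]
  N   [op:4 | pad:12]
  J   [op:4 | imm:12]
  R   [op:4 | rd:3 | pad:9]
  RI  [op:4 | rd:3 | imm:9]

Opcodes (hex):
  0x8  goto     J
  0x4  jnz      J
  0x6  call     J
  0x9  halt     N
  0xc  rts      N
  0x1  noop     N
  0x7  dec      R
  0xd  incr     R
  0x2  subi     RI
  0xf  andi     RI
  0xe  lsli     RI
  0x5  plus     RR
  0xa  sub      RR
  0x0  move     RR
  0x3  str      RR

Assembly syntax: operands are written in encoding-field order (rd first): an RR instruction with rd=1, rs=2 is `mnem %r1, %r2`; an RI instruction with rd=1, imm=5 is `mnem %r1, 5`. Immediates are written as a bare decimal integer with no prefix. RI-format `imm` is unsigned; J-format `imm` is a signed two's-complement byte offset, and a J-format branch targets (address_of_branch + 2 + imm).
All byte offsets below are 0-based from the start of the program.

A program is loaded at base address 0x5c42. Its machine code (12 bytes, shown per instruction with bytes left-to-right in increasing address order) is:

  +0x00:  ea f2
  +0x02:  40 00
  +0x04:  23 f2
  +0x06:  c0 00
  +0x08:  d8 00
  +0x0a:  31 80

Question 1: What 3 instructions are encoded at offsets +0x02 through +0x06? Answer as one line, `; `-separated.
+0x02: 40 00 ⇒ word 0x4000 (big)
  top 4b → 0x4 → jnz [J]
  imm@[11:0]=0x0 ⇒ 0
+0x04: 23 f2 ⇒ word 0x23f2 (big)
  top 4b → 0x2 → subi [RI]
  rd@[11:9]=0x1 ⇒ %r1
  imm@[8:0]=0x1f2 ⇒ 498
+0x06: c0 00 ⇒ word 0xc000 (big)
  top 4b → 0xc → rts [N]

jnz 0; subi %r1, 498; rts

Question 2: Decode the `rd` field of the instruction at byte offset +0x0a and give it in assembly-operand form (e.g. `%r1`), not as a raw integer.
@+0a  big-endian(31 80) = 0x3180
  opcode bits[15:12]=0x3: str/RR
  rd@[11:9]=0x0 ⇒ %r0
  rs@[8:6]=0x6 ⇒ %r6

%r0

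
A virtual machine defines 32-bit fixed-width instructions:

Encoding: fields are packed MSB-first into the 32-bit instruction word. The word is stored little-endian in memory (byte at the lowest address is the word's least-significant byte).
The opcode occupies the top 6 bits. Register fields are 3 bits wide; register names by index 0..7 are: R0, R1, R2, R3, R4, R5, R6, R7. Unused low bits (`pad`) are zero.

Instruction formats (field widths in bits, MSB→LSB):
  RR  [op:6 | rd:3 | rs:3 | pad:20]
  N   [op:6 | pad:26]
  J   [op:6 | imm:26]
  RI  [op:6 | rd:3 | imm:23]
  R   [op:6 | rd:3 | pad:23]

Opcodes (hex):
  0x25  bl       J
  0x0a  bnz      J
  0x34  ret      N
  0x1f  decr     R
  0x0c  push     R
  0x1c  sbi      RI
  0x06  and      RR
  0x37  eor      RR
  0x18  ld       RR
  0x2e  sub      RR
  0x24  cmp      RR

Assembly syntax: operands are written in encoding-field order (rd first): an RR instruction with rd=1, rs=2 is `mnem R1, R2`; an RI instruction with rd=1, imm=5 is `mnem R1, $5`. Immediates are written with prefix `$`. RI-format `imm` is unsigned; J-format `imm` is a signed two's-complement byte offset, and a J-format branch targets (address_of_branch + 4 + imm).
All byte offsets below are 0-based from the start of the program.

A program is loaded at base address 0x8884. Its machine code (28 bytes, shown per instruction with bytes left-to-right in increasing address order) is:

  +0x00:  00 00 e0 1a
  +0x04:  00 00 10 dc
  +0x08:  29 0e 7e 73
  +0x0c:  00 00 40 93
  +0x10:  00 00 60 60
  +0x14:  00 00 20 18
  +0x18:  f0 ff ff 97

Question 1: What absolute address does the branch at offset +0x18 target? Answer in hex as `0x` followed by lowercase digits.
0x8890

+0x18: f0 ff ff 97 ⇒ word 0x97fffff0 (little)
  top 6b → 0x25 → bl [J]
  [25:0] imm=67108848 (s26→-16) = $-16
  target = base 0x8884 + off 0x18 + 4 + imm -16 = 0x8890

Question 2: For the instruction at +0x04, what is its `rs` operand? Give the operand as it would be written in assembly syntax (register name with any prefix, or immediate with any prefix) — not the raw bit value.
R1

+0x04: 00 00 10 dc ⇒ word 0xdc100000 (little)
  top 6b → 0x37 → eor [RR]
  rd@[25:23]=0x0 ⇒ R0
  rs@[22:20]=0x1 ⇒ R1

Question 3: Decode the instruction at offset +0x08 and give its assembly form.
sbi R6, $8261161

@+08  little-endian(29 0e 7e 73) = 0x737e0e29
  opcode bits[31:26]=0x1c: sbi/RI
  rd: (w>>23)&0x7=0x6 → R6
  imm: (w>>0)&0x7fffff=0x7e0e29 → $8261161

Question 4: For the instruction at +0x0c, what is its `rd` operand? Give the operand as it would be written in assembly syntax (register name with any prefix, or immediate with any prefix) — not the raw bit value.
R6

@+0c  little-endian(00 00 40 93) = 0x93400000
  top 6b → 0x24 → cmp [RR]
  rd@[25:23]=0x6 ⇒ R6
  rs@[22:20]=0x4 ⇒ R4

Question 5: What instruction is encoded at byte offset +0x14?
and R0, R2

off 0x14: read 00 00 20 18 as little → 0x18200000
  opcode bits[31:26]=0x6: and/RR
  rd: (w>>23)&0x7=0x0 → R0
  rs: (w>>20)&0x7=0x2 → R2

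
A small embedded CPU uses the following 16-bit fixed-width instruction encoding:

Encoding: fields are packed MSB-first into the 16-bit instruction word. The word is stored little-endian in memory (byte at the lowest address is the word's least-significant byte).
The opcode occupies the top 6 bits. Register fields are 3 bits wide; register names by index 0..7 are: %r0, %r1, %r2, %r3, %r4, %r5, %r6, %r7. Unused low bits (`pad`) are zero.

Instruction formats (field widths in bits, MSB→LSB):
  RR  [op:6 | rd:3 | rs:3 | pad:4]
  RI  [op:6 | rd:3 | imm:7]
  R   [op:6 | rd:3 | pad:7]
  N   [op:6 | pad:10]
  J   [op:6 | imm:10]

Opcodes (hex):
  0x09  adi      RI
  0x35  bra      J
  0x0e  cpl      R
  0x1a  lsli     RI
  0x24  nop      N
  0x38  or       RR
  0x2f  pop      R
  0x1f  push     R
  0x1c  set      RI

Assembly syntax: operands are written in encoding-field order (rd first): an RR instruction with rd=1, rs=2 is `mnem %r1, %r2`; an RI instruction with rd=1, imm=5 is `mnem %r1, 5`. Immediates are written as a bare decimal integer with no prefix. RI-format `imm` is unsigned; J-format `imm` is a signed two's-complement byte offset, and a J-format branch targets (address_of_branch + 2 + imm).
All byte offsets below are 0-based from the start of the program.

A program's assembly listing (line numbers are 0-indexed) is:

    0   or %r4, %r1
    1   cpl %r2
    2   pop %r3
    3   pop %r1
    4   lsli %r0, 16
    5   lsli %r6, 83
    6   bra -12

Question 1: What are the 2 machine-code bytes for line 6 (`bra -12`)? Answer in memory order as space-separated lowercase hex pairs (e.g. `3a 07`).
line 6 (bra): pack op=0x35:6|imm=-12:10 = 0xd7f4; little→ f4 d7

f4 d7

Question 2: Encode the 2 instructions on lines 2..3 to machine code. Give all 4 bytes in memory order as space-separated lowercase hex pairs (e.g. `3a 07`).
L2: pop op=0x2f:6|rd=3:3|pad=0:7 ⇒ 0xbd80 ⇒ little 80 bd
L3: pop op=0x2f:6|rd=1:3|pad=0:7 ⇒ 0xbc80 ⇒ little 80 bc

80 bd 80 bc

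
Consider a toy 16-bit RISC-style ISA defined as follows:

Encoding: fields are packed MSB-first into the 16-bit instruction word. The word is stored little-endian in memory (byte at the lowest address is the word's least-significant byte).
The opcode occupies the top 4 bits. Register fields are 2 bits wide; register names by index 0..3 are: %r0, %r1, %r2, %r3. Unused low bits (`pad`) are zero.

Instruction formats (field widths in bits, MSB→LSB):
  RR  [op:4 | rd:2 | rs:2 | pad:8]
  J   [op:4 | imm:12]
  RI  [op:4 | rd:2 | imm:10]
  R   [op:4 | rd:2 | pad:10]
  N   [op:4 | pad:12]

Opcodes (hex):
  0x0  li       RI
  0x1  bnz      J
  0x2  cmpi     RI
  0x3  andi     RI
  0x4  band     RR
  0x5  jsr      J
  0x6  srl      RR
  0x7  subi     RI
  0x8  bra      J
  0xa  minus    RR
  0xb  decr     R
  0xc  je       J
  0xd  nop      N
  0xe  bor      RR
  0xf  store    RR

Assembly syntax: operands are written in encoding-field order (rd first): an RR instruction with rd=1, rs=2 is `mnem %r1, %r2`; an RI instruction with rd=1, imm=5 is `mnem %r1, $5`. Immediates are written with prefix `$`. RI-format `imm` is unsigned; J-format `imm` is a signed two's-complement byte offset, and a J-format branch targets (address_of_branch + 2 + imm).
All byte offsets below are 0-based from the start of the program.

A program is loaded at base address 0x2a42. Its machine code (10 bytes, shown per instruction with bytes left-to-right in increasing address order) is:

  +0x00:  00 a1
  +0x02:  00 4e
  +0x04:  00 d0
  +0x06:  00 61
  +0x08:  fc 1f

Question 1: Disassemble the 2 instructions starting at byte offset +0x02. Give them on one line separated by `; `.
band %r3, %r2; nop

@+02  little-endian(00 4e) = 0x4e00
  op=0x4e00>>12=0x4 ⇒ band (RR)
  [11:10] rd=3 = %r3
  [9:8] rs=2 = %r2
@+04  little-endian(00 d0) = 0xd000
  op=0xd000>>12=0xd ⇒ nop (N)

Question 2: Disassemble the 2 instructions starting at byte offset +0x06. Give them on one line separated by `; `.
srl %r0, %r1; bnz $-4

[06] 00 61 → 0x6100
  opcode bits[15:12]=0x6: srl/RR
  rd: (w>>10)&0x3=0x0 → %r0
  rs: (w>>8)&0x3=0x1 → %r1
[08] fc 1f → 0x1ffc
  opcode bits[15:12]=0x1: bnz/J
  imm: (w>>0)&0xfff=0xffc (s12→-4) → $-4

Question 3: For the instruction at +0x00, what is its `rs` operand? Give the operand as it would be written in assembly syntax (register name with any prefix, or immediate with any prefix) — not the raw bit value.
%r1

+0x00: 00 a1 ⇒ word 0xa100 (little)
  op=0xa100>>12=0xa ⇒ minus (RR)
  rd@[11:10]=0x0 ⇒ %r0
  rs@[9:8]=0x1 ⇒ %r1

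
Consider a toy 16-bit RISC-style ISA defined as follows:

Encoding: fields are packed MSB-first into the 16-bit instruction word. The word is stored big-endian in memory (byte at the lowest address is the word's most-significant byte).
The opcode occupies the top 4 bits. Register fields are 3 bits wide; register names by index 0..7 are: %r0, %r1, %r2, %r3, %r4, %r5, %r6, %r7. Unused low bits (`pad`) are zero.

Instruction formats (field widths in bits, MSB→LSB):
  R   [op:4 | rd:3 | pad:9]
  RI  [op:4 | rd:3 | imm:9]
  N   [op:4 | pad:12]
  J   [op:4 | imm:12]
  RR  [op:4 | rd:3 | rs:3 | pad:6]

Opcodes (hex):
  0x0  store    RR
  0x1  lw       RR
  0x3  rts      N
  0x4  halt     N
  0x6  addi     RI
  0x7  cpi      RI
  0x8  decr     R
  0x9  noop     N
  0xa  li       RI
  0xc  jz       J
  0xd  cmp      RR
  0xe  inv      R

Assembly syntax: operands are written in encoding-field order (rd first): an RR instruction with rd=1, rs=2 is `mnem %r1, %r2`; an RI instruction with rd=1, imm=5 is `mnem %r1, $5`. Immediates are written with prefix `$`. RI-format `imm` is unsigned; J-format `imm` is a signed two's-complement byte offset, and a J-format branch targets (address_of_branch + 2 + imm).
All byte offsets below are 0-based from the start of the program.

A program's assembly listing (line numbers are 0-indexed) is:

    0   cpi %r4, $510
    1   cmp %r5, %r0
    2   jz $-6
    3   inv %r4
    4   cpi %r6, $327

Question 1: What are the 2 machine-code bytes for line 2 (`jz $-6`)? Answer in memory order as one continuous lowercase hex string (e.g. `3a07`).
cffa

L2: jz op=0xc:4|imm=-6:12 ⇒ 0xcffa ⇒ big cf fa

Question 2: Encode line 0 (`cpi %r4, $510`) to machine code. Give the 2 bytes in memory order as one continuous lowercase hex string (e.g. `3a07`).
L0: cpi op=0x7:4|rd=4:3|imm=510:9 ⇒ 0x79fe ⇒ big 79 fe

79fe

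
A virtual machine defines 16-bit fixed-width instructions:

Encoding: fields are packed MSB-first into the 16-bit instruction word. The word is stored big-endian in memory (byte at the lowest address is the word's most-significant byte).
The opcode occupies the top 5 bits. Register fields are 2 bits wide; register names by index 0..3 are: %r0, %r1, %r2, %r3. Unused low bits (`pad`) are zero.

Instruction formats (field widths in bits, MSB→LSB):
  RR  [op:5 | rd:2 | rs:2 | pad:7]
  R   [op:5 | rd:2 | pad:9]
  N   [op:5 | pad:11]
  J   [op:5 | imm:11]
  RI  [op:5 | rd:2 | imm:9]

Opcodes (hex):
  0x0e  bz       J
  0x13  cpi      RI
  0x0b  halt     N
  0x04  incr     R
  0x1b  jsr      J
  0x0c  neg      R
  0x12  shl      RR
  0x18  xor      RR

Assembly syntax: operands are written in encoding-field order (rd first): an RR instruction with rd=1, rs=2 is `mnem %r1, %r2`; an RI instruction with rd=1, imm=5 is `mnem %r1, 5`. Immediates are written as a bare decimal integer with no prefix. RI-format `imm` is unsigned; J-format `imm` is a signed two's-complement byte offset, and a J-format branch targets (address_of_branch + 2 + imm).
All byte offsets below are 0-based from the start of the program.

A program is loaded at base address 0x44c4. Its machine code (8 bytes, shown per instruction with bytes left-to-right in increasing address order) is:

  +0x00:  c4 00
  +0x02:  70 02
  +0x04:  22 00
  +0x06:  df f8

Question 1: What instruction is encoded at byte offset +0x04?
incr %r1

@+04  big-endian(22 00) = 0x2200
  top 5b → 0x4 → incr [R]
  [10:9] rd=1 = %r1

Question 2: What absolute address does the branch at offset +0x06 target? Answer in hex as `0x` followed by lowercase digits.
0x44c4

@+06  big-endian(df f8) = 0xdff8
  op=0xdff8>>11=0x1b ⇒ jsr (J)
  [10:0] imm=2040 (s11→-8) = -8
  target = base 0x44c4 + off 0x06 + 2 + imm -8 = 0x44c4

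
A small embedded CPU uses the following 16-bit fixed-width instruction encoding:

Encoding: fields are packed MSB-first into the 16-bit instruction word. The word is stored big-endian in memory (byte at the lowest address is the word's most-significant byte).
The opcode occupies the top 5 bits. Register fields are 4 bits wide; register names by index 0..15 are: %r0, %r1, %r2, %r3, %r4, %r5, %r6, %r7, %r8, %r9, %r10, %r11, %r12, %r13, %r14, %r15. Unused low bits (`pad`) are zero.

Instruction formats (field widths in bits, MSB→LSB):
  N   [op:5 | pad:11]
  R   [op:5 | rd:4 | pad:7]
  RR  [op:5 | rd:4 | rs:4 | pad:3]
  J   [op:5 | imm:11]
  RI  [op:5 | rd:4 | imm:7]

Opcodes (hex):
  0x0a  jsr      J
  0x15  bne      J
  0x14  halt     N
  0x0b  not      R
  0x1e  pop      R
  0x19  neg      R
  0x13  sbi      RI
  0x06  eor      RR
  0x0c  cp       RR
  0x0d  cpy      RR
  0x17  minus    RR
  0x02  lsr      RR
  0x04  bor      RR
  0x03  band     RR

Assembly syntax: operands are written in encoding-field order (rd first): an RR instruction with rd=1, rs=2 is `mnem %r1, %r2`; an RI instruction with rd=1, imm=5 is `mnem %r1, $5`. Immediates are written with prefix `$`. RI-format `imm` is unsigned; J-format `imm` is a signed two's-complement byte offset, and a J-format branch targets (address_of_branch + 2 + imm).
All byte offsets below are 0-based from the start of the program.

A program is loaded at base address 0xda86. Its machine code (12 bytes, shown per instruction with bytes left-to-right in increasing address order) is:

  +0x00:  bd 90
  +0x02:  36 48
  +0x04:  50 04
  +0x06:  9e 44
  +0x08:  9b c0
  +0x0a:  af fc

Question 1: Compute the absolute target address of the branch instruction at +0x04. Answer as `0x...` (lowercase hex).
@+04  big-endian(50 04) = 0x5004
  top 5b → 0xa → jsr [J]
  imm: (w>>0)&0x7ff=0x4 → $4
  target = base 0xda86 + off 0x04 + 2 + imm 4 = 0xda90

0xda90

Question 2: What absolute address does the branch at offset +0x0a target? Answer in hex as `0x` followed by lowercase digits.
0xda8e

+0x0a: af fc ⇒ word 0xaffc (big)
  opcode bits[15:11]=0x15: bne/J
  [10:0] imm=2044 (s11→-4) = $-4
  target = base 0xda86 + off 0x0a + 2 + imm -4 = 0xda8e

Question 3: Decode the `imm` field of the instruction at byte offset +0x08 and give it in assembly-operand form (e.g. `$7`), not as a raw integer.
[08] 9b c0 → 0x9bc0
  op=0x9bc0>>11=0x13 ⇒ sbi (RI)
  rd: (w>>7)&0xf=0x7 → %r7
  imm: (w>>0)&0x7f=0x40 → $64

$64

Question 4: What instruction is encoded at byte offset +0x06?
sbi %r12, $68

@+06  big-endian(9e 44) = 0x9e44
  top 5b → 0x13 → sbi [RI]
  [10:7] rd=12 = %r12
  [6:0] imm=68 = $68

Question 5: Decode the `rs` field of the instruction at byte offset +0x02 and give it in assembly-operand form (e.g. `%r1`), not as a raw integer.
%r9

[02] 36 48 → 0x3648
  opcode bits[15:11]=0x6: eor/RR
  rd: (w>>7)&0xf=0xc → %r12
  rs: (w>>3)&0xf=0x9 → %r9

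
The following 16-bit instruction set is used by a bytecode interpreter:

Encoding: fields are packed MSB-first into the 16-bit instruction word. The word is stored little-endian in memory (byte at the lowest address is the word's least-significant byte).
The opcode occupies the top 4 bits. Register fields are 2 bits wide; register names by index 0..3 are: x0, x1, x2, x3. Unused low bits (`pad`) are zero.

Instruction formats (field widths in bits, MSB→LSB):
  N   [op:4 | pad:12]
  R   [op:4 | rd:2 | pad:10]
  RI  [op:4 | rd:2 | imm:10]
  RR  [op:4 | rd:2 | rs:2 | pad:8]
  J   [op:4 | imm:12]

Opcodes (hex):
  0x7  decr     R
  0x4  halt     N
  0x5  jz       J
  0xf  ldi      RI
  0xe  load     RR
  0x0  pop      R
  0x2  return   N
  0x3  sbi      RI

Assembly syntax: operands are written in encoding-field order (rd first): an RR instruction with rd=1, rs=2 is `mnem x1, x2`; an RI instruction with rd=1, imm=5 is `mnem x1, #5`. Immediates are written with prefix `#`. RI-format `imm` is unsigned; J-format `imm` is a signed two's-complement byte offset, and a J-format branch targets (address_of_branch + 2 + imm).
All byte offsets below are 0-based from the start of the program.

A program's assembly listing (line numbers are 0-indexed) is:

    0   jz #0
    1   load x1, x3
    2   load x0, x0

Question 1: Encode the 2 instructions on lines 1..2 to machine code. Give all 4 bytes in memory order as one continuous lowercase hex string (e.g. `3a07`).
00e700e0

line 1 (load): pack op=0xe:4|rd=1:2|rs=3:2|pad=0:8 = 0xe700; little→ 00 e7
line 2 (load): pack op=0xe:4|rd=0:2|rs=0:2|pad=0:8 = 0xe000; little→ 00 e0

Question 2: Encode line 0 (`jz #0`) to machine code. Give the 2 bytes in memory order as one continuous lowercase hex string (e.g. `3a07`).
L0: jz op=0x5:4|imm=0:12 ⇒ 0x5000 ⇒ little 00 50

0050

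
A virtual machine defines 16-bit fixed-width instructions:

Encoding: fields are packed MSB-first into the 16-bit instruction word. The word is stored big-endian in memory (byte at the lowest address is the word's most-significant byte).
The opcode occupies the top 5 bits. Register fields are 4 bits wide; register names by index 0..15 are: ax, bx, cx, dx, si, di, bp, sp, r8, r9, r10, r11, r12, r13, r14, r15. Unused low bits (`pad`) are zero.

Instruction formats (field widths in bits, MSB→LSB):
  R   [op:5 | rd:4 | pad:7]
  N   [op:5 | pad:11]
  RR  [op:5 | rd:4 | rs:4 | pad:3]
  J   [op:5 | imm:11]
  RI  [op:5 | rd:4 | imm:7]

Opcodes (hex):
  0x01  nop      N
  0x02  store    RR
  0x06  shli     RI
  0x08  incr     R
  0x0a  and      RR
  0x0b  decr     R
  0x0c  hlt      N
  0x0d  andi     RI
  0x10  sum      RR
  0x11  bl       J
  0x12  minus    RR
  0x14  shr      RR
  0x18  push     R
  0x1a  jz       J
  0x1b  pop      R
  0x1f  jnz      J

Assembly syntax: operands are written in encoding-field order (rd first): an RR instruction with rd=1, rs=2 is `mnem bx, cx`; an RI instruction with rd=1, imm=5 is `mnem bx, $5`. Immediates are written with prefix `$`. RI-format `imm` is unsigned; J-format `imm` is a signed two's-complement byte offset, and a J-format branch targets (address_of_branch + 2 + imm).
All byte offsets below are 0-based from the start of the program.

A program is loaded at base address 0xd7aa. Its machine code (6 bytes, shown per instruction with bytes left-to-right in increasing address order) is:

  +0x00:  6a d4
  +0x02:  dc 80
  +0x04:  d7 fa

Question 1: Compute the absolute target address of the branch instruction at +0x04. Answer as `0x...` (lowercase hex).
0xd7aa

+0x04: d7 fa ⇒ word 0xd7fa (big)
  op=0xd7fa>>11=0x1a ⇒ jz (J)
  imm: (w>>0)&0x7ff=0x7fa (s11→-6) → $-6
  target = base 0xd7aa + off 0x04 + 2 + imm -6 = 0xd7aa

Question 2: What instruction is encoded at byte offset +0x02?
[02] dc 80 → 0xdc80
  opcode bits[15:11]=0x1b: pop/R
  rd: (w>>7)&0xf=0x9 → r9

pop r9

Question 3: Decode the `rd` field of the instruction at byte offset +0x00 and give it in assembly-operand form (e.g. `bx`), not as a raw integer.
di

+0x00: 6a d4 ⇒ word 0x6ad4 (big)
  top 5b → 0xd → andi [RI]
  [10:7] rd=5 = di
  [6:0] imm=84 = $84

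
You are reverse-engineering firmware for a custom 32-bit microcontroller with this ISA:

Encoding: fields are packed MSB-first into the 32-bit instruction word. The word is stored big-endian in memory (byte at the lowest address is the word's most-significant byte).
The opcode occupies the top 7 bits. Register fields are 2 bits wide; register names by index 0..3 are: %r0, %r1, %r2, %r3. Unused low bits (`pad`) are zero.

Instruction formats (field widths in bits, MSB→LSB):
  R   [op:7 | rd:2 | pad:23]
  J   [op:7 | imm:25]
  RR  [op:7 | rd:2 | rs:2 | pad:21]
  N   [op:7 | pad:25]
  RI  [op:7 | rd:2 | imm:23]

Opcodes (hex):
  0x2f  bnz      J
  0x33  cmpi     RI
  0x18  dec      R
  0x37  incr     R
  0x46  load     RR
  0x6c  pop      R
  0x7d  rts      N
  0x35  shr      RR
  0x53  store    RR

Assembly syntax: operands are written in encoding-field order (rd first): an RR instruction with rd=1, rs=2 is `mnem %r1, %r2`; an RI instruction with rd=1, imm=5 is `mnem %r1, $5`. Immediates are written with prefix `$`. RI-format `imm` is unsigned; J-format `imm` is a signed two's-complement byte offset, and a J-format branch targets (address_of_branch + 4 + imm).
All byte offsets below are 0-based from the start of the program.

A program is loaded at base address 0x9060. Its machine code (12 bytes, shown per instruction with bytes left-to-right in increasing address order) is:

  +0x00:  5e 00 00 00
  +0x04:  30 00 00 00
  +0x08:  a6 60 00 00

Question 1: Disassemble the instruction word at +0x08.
off 0x08: read a6 60 00 00 as big → 0xa6600000
  top 7b → 0x53 → store [RR]
  rd@[24:23]=0x0 ⇒ %r0
  rs@[22:21]=0x3 ⇒ %r3

store %r0, %r3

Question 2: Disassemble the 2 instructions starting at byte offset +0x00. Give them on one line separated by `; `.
bnz $0; dec %r0

[00] 5e 00 00 00 → 0x5e000000
  opcode bits[31:25]=0x2f: bnz/J
  imm: (w>>0)&0x1ffffff=0x0 → $0
[04] 30 00 00 00 → 0x30000000
  opcode bits[31:25]=0x18: dec/R
  rd: (w>>23)&0x3=0x0 → %r0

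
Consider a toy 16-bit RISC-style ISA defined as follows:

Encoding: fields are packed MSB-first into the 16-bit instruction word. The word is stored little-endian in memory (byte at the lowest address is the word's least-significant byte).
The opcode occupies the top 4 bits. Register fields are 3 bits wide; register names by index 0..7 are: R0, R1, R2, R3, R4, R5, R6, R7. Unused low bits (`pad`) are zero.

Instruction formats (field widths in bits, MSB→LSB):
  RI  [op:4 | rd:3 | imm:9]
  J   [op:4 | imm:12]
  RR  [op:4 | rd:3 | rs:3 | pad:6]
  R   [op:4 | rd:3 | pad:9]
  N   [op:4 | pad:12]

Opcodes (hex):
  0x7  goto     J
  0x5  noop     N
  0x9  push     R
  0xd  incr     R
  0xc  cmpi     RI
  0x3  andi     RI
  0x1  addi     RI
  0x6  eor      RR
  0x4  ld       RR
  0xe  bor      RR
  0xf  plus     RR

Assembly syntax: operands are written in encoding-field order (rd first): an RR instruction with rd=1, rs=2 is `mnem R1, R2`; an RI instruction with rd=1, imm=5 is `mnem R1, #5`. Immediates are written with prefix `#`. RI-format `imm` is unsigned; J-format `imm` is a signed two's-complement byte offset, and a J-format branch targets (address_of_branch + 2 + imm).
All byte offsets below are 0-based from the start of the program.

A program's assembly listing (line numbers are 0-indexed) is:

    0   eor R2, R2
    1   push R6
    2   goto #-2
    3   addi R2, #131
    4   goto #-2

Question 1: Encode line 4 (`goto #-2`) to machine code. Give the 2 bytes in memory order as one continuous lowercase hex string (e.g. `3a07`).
line 4 (goto): pack op=0x7:4|imm=-2:12 = 0x7ffe; little→ fe 7f

fe7f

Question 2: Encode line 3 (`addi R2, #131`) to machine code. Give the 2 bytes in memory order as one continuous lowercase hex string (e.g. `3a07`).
8314

L3: addi op=0x1:4|rd=2:3|imm=131:9 ⇒ 0x1483 ⇒ little 83 14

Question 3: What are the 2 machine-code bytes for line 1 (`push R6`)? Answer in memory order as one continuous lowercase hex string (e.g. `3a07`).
009c

line 1 (push): pack op=0x9:4|rd=6:3|pad=0:9 = 0x9c00; little→ 00 9c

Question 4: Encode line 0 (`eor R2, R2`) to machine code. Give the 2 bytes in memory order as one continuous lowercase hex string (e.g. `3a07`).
0. eor fields op=0x6:4|rd=2:3|rs=2:3|pad=0:6 → word 6480h → 80 64

8064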